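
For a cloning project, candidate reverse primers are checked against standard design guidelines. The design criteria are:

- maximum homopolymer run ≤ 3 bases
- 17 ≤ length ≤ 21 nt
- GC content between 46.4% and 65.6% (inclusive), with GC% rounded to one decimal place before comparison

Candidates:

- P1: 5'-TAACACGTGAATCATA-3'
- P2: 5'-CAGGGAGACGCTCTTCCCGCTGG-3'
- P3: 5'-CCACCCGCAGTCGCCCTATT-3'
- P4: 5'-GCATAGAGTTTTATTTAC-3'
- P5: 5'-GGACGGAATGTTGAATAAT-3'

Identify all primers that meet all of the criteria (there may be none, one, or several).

P3 only.

P1 (16 nt, A=7 T=4 G=2 C=3): longest run = 2 ✓; length 16, outside 17–21 ✗; GC 5/16 = 31.3%, outside 46.4–65.6% ✗ — fails.
P2 (23 nt, A=3 T=4 G=8 C=8): longest run = 3 ✓; length 23, outside 17–21 ✗; GC 16/23 = 69.6%, outside 46.4–65.6% ✗ — fails.
P3 (20 nt, A=3 T=4 G=3 C=10): longest run = 3 ✓; length 20 ✓; GC 13/20 = 65.0% ✓ — passes.
P4 (18 nt, A=5 T=8 G=3 C=2): longest run = 4, exceeds 3 ✗; length 18 ✓; GC 5/18 = 27.8%, outside 46.4–65.6% ✗ — fails.
P5 (19 nt, A=7 T=5 G=6 C=1): longest run = 2 ✓; length 19 ✓; GC 7/19 = 36.8%, outside 46.4–65.6% ✗ — fails.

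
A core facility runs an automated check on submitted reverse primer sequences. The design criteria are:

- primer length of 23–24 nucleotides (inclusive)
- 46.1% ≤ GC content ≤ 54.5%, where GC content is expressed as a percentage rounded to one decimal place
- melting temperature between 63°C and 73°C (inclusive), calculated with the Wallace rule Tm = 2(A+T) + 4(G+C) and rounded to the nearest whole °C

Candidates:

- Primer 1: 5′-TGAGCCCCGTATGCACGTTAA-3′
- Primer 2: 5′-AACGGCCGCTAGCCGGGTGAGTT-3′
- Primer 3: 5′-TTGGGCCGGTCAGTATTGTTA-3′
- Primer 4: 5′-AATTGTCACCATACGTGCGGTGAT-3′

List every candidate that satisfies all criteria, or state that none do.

None of the candidates satisfy all criteria.

Primer 1 (21 nt, A=5 T=5 G=5 C=6): length 21, outside 23–24 ✗; GC 11/21 = 52.4% ✓; Tm = 2·10 + 4·11 = 64°C ✓ — fails.
Primer 2 (23 nt, A=4 T=4 G=9 C=6): length 23 ✓; GC 15/23 = 65.2%, outside 46.1–54.5% ✗; Tm = 2·8 + 4·15 = 76°C, outside 63–73°C ✗ — fails.
Primer 3 (21 nt, A=3 T=8 G=7 C=3): length 21, outside 23–24 ✗; GC 10/21 = 47.6% ✓; Tm = 2·11 + 4·10 = 62°C, outside 63–73°C ✗ — fails.
Primer 4 (24 nt, A=6 T=7 G=6 C=5): length 24 ✓; GC 11/24 = 45.8%, outside 46.1–54.5% ✗; Tm = 2·13 + 4·11 = 70°C ✓ — fails.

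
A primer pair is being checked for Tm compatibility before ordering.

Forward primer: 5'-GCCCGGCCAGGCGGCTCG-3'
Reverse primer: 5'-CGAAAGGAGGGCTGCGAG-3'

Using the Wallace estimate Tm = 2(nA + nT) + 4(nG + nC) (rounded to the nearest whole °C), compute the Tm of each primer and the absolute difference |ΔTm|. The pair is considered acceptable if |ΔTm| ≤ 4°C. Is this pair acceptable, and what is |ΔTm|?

Forward: A=1 T=1 G=8 C=8 → Tm = 2·2 + 4·16 = 68°C.
Reverse: A=5 T=1 G=9 C=3 → Tm = 2·6 + 4·12 = 60°C.
|ΔTm| = |68 − 60| = 8°C, > 4°C.

|ΔTm| = 8°C; the pair is not acceptable.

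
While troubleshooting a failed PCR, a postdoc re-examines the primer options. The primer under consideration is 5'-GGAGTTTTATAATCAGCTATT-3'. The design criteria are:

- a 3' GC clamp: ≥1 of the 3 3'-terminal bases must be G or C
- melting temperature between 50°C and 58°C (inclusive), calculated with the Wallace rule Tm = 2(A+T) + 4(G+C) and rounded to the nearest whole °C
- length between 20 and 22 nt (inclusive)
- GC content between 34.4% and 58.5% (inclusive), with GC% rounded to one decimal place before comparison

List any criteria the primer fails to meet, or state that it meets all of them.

Base counts: A=6, T=9, G=4, C=2 (length 21).
GC clamp: 3' end ATT has 0 G/C, need ≥1 ✗
Tm: Tm = 2·15 + 4·6 = 54°C ✓
length: length 21 ✓
GC content: GC 6/21 = 28.6%, outside 34.4–58.5% ✗

Fails: GC clamp, GC content.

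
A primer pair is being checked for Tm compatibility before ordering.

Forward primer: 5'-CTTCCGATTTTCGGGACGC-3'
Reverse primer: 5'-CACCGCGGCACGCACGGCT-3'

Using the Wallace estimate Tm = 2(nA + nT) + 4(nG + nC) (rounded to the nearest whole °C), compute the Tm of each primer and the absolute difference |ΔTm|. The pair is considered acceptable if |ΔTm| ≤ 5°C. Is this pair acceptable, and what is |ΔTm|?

Forward: A=2 T=6 G=5 C=6 → Tm = 2·8 + 4·11 = 60°C.
Reverse: A=3 T=1 G=6 C=9 → Tm = 2·4 + 4·15 = 68°C.
|ΔTm| = |60 − 68| = 8°C, > 5°C.

|ΔTm| = 8°C; the pair is not acceptable.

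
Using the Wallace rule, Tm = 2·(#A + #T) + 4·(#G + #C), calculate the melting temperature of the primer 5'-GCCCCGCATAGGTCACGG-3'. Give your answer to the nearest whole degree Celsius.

Base counts: A=3, T=2, G=6, C=7 (length 18).
Tm = 2·(3+2) + 4·(6+7) = 2·5 + 4·13 = 10 + 52 = 62°C.

62°C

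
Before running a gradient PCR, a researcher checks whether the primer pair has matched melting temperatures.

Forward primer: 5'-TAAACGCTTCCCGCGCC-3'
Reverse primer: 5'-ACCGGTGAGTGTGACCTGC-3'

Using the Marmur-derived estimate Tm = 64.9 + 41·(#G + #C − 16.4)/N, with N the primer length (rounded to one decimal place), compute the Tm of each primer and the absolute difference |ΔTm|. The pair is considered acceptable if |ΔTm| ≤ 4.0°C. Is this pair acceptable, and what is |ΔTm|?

|ΔTm| = 3.5°C; the pair is acceptable.

Forward: G+C = 11, N = 17 → Tm = 64.9 + 41·(11 − 16.4)/17 = 51.9°C.
Reverse: G+C = 12, N = 19 → Tm = 64.9 + 41·(12 − 16.4)/19 = 55.4°C.
|ΔTm| = |51.9 − 55.4| = 3.5°C, ≤ 4.0°C.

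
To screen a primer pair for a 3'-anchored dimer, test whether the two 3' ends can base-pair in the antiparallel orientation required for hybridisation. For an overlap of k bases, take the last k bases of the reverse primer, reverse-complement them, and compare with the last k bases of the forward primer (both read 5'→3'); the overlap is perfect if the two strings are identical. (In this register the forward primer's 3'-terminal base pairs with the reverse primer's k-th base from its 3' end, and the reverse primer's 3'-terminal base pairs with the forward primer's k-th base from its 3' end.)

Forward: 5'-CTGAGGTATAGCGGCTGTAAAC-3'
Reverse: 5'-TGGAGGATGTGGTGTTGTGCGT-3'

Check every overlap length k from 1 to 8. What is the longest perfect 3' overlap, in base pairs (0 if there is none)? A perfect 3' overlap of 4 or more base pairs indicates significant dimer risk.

Last 8 bases (5'→3') — forward …CTGTAAAC, reverse …TTGTGCGT.
Reverse complement of the reverse primer's last 8 bases: ACGCACAA; its first k bases are the reverse complement of the reverse primer's last k bases, so a perfect k-base overlap needs the forward primer's last k bases to equal them.
Comparing (forward last k vs required): k=1: C vs A ✗; k=2: AC vs AC ✓; k=3: AAC vs ACG ✗; k=4: AAAC vs ACGC ✗; k=5: TAAAC vs ACGCA ✗; k=6: GTAAAC vs ACGCAC ✗; k=7: TGTAAAC vs ACGCACA ✗; k=8: CTGTAAAC vs ACGCACAA ✗.
Only k = 2 is perfect, so the longest perfect 3' overlap is 2.

Longest perfect overlap: 2 complementary base pairs; below the dimer-risk threshold (threshold 4).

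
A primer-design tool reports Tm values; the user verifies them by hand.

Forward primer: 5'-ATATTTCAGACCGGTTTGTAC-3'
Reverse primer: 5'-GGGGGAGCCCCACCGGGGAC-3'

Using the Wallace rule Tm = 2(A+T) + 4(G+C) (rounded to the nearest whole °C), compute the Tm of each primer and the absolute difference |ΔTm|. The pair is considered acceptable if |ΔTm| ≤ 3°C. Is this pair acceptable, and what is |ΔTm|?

|ΔTm| = 16°C; the pair is not acceptable.

Forward: A=5 T=8 G=4 C=4 → Tm = 2·13 + 4·8 = 58°C.
Reverse: A=3 T=0 G=10 C=7 → Tm = 2·3 + 4·17 = 74°C.
|ΔTm| = |58 − 74| = 16°C, > 3°C.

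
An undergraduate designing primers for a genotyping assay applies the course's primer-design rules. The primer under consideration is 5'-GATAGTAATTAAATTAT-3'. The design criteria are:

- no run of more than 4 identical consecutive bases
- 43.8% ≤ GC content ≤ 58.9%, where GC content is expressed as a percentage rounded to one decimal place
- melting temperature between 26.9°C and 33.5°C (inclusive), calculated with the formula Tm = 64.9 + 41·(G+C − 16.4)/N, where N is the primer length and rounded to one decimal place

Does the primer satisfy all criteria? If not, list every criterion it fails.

Fails: GC content.

Base counts: A=8, T=7, G=2, C=0 (length 17).
homopolymer run: longest run = 3 ✓
GC content: GC 2/17 = 11.8%, outside 43.8–58.9% ✗
Tm: Tm = 64.9 + 41·(2 − 16.4)/17 = 30.2°C ✓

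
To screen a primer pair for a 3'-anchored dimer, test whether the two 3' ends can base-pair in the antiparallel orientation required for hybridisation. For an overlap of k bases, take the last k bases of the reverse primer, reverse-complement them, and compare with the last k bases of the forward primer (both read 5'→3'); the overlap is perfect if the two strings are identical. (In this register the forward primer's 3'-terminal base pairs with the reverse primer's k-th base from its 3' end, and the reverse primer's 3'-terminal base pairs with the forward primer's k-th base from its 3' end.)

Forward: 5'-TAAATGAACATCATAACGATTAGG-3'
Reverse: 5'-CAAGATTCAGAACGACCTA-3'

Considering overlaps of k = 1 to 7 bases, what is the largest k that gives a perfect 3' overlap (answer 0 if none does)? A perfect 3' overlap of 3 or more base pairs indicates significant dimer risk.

Longest perfect overlap: 4 complementary base pairs; significant dimer risk (threshold 3).

Last 7 bases (5'→3') — forward …GATTAGG, reverse …CGACCTA.
Reverse complement of the reverse primer's last 7 bases: TAGGTCG; its first k bases are the reverse complement of the reverse primer's last k bases, so a perfect k-base overlap needs the forward primer's last k bases to equal them.
Comparing (forward last k vs required): k=1: G vs T ✗; k=2: GG vs TA ✗; k=3: AGG vs TAG ✗; k=4: TAGG vs TAGG ✓; k=5: TTAGG vs TAGGT ✗; k=6: ATTAGG vs TAGGTC ✗; k=7: GATTAGG vs TAGGTCG ✗.
Only k = 4 is perfect, so the longest perfect 3' overlap is 4.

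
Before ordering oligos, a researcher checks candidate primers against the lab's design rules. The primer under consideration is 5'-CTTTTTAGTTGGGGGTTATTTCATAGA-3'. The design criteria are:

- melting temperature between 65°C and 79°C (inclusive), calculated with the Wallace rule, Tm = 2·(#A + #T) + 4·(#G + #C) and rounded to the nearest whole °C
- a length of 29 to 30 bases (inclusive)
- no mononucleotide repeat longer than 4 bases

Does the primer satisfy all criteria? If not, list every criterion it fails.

Base counts: A=5, T=13, G=7, C=2 (length 27).
Tm: Tm = 2·18 + 4·9 = 72°C ✓
length: length 27, outside 29–30 ✗
homopolymer run: longest run = 5, exceeds 4 ✗

Fails: length, homopolymer run.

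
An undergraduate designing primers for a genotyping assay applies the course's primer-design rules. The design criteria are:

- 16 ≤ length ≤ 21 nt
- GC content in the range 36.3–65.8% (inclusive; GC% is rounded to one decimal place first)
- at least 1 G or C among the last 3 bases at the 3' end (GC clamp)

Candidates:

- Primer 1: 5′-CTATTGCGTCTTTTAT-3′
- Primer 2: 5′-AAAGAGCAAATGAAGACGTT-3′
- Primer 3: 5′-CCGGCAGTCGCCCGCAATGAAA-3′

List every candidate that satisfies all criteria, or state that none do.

Primer 1 (16 nt, A=2 T=9 G=2 C=3): length 16 ✓; GC 5/16 = 31.3%, outside 36.3–65.8% ✗; 3' end TAT has 0 G/C, need ≥1 ✗ — fails.
Primer 2 (20 nt, A=10 T=3 G=5 C=2): length 20 ✓; GC 7/20 = 35.0%, outside 36.3–65.8% ✗; 3' end GTT has 1 G/C ✓ — fails.
Primer 3 (22 nt, A=6 T=2 G=6 C=8): length 22, outside 16–21 ✗; GC 14/22 = 63.6% ✓; 3' end AAA has 0 G/C, need ≥1 ✗ — fails.

None of the candidates satisfy all criteria.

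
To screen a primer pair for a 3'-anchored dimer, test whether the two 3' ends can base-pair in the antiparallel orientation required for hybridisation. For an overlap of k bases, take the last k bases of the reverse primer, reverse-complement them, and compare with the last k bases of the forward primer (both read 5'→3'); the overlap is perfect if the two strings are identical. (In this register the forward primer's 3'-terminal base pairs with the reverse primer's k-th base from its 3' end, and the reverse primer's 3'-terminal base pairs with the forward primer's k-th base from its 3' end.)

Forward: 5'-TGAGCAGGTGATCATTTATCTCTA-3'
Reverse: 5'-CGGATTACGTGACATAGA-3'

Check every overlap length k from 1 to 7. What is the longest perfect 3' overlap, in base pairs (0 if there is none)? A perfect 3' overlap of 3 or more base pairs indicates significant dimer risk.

Longest perfect overlap: 4 complementary base pairs; significant dimer risk (threshold 3).

Last 7 bases (5'→3') — forward …ATCTCTA, reverse …ACATAGA.
Reverse complement of the reverse primer's last 7 bases: TCTATGT; its first k bases are the reverse complement of the reverse primer's last k bases, so a perfect k-base overlap needs the forward primer's last k bases to equal them.
Comparing (forward last k vs required): k=1: A vs T ✗; k=2: TA vs TC ✗; k=3: CTA vs TCT ✗; k=4: TCTA vs TCTA ✓; k=5: CTCTA vs TCTAT ✗; k=6: TCTCTA vs TCTATG ✗; k=7: ATCTCTA vs TCTATGT ✗.
Only k = 4 is perfect, so the longest perfect 3' overlap is 4.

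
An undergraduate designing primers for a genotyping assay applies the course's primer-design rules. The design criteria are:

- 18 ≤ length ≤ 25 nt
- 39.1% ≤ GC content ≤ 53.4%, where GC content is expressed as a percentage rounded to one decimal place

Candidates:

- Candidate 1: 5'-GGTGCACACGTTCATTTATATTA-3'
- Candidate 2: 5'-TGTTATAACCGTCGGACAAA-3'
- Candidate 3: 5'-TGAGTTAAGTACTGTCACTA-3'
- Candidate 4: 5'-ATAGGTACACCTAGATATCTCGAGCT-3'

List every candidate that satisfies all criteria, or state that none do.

Candidate 2 only.

Candidate 1 (23 nt, A=6 T=9 G=4 C=4): length 23 ✓; GC 8/23 = 34.8%, outside 39.1–53.4% ✗ — fails.
Candidate 2 (20 nt, A=7 T=5 G=4 C=4): length 20 ✓; GC 8/20 = 40.0% ✓ — passes.
Candidate 3 (20 nt, A=6 T=7 G=4 C=3): length 20 ✓; GC 7/20 = 35.0%, outside 39.1–53.4% ✗ — fails.
Candidate 4 (26 nt, A=8 T=7 G=5 C=6): length 26, outside 18–25 ✗; GC 11/26 = 42.3% ✓ — fails.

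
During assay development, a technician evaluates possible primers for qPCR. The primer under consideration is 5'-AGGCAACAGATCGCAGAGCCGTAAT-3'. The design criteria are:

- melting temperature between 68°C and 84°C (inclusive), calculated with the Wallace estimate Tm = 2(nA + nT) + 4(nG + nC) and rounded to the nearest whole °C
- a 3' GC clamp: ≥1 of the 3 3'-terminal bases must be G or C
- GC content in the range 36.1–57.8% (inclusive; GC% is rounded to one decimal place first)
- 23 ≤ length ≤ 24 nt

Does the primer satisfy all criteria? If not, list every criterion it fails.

Base counts: A=9, T=3, G=7, C=6 (length 25).
Tm: Tm = 2·12 + 4·13 = 76°C ✓
GC clamp: 3' end AAT has 0 G/C, need ≥1 ✗
GC content: GC 13/25 = 52.0% ✓
length: length 25, outside 23–24 ✗

Fails: GC clamp, length.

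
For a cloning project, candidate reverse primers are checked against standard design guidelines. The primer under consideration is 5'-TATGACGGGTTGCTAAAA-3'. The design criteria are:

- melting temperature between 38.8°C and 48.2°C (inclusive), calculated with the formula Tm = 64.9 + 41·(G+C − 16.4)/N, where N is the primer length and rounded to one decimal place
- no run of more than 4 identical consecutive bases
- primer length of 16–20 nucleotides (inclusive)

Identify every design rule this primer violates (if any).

Base counts: A=6, T=5, G=5, C=2 (length 18).
Tm: Tm = 64.9 + 41·(7 − 16.4)/18 = 43.5°C ✓
homopolymer run: longest run = 4 ✓
length: length 18 ✓

Meets all criteria.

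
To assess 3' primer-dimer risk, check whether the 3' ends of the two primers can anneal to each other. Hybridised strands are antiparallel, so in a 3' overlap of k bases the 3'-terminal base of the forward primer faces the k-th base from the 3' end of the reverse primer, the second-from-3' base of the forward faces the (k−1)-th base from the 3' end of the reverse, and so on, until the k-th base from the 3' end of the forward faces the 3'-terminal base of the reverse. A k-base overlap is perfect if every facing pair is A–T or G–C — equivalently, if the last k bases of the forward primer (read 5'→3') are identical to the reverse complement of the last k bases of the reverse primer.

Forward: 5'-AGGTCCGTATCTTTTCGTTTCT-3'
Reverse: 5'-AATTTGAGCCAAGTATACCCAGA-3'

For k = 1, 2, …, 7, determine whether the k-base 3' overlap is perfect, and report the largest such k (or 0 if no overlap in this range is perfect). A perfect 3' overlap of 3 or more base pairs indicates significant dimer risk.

Last 7 bases (5'→3') — forward …CGTTTCT, reverse …ACCCAGA.
Reverse complement of the reverse primer's last 7 bases: TCTGGGT; its first k bases are the reverse complement of the reverse primer's last k bases, so a perfect k-base overlap needs the forward primer's last k bases to equal them.
Comparing (forward last k vs required): k=1: T vs T ✓; k=2: CT vs TC ✗; k=3: TCT vs TCT ✓; k=4: TTCT vs TCTG ✗; k=5: TTTCT vs TCTGG ✗; k=6: GTTTCT vs TCTGGG ✗; k=7: CGTTTCT vs TCTGGGT ✗.
Perfect overlaps at k = 1, 3; the largest is 3.

Longest perfect overlap: 3 complementary base pairs; significant dimer risk (threshold 3).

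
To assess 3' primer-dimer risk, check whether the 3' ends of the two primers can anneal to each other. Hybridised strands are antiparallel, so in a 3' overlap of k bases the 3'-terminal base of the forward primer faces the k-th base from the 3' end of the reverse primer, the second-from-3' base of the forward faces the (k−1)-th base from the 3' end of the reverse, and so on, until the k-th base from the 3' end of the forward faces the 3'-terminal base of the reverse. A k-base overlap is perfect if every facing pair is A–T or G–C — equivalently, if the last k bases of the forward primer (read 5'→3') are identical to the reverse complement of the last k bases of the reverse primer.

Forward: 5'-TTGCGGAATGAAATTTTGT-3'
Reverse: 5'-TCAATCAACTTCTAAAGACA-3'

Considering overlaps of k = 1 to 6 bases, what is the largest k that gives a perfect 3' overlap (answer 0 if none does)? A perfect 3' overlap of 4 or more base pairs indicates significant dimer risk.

Last 6 bases (5'→3') — forward …TTTTGT, reverse …AAGACA.
Reverse complement of the reverse primer's last 6 bases: TGTCTT; its first k bases are the reverse complement of the reverse primer's last k bases, so a perfect k-base overlap needs the forward primer's last k bases to equal them.
Comparing (forward last k vs required): k=1: T vs T ✓; k=2: GT vs TG ✗; k=3: TGT vs TGT ✓; k=4: TTGT vs TGTC ✗; k=5: TTTGT vs TGTCT ✗; k=6: TTTTGT vs TGTCTT ✗.
Perfect overlaps at k = 1, 3; the largest is 3.

Longest perfect overlap: 3 complementary base pairs; below the dimer-risk threshold (threshold 4).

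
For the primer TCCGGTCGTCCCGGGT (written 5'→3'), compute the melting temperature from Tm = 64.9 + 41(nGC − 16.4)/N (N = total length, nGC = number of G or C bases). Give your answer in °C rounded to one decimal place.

Base counts: A=0, T=4, G=6, C=6; G+C = 12, N = 16.
Tm = 64.9 + 41·(12 − 16.4)/16 = 64.9 + -180.40/16 = 53.6°C.

53.6°C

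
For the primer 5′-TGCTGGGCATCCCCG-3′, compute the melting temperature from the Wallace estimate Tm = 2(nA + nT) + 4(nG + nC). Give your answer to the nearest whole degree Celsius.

Base counts: A=1, T=3, G=5, C=6 (length 15).
Tm = 2·(1+3) + 4·(5+6) = 2·4 + 4·11 = 8 + 44 = 52°C.

52°C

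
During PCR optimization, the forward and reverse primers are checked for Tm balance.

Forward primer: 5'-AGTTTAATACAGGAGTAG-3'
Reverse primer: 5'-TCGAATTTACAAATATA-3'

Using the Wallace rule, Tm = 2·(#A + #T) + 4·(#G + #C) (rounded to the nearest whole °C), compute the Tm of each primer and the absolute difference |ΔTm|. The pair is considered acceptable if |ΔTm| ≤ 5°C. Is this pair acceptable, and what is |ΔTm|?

|ΔTm| = 8°C; the pair is not acceptable.

Forward: A=7 T=5 G=5 C=1 → Tm = 2·12 + 4·6 = 48°C.
Reverse: A=8 T=6 G=1 C=2 → Tm = 2·14 + 4·3 = 40°C.
|ΔTm| = |48 − 40| = 8°C, > 5°C.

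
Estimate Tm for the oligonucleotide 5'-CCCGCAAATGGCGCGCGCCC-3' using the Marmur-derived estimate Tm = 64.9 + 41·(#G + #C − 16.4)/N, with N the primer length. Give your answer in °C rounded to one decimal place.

64.1°C

Base counts: A=3, T=1, G=6, C=10; G+C = 16, N = 20.
Tm = 64.9 + 41·(16 − 16.4)/20 = 64.9 + -16.40/20 = 64.1°C.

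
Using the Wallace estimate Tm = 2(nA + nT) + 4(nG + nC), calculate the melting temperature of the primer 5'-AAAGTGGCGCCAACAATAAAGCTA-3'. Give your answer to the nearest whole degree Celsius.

Base counts: A=11, T=3, G=5, C=5 (length 24).
Tm = 2·(11+3) + 4·(5+5) = 2·14 + 4·10 = 28 + 40 = 68°C.

68°C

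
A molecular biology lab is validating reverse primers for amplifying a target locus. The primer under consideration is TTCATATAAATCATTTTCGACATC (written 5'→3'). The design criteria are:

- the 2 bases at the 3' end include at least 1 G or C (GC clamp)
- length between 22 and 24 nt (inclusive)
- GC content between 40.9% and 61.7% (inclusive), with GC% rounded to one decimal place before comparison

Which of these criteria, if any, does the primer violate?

Fails: GC content.

Base counts: A=8, T=10, G=1, C=5 (length 24).
GC clamp: 3' end TC has 1 G/C ✓
length: length 24 ✓
GC content: GC 6/24 = 25.0%, outside 40.9–61.7% ✗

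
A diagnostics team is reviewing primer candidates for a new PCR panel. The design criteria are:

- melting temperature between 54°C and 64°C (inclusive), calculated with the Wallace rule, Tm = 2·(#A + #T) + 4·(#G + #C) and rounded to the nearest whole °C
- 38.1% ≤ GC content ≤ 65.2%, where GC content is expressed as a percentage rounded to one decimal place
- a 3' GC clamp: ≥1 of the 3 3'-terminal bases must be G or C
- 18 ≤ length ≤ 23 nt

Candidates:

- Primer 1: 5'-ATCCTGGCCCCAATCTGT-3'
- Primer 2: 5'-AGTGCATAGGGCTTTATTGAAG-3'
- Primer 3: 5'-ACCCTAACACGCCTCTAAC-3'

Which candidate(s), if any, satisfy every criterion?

Primer 1 (18 nt, A=3 T=5 G=3 C=7): Tm = 2·8 + 4·10 = 56°C ✓; GC 10/18 = 55.6% ✓; 3' end TGT has 1 G/C ✓; length 18 ✓ — passes.
Primer 2 (22 nt, A=6 T=7 G=7 C=2): Tm = 2·13 + 4·9 = 62°C ✓; GC 9/22 = 40.9% ✓; 3' end AAG has 1 G/C ✓; length 22 ✓ — passes.
Primer 3 (19 nt, A=6 T=3 G=1 C=9): Tm = 2·9 + 4·10 = 58°C ✓; GC 10/19 = 52.6% ✓; 3' end AAC has 1 G/C ✓; length 19 ✓ — passes.

Primer 1, Primer 2 and Primer 3.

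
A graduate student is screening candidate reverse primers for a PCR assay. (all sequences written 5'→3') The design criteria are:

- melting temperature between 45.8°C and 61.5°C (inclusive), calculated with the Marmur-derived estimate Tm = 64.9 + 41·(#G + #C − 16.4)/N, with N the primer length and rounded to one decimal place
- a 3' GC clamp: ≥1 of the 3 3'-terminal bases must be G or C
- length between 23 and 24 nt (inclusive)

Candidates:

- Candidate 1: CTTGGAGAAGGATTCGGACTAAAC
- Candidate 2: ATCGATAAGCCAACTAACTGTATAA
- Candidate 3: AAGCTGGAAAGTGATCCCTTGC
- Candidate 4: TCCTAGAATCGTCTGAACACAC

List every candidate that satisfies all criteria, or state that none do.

Candidate 1 (24 nt, A=8 T=5 G=7 C=4): Tm = 64.9 + 41·(11 − 16.4)/24 = 55.7°C ✓; 3' end AAC has 1 G/C ✓; length 24 ✓ — passes.
Candidate 2 (25 nt, A=11 T=6 G=3 C=5): Tm = 64.9 + 41·(8 − 16.4)/25 = 51.1°C ✓; 3' end TAA has 0 G/C, need ≥1 ✗; length 25, outside 23–24 ✗ — fails.
Candidate 3 (22 nt, A=6 T=5 G=6 C=5): Tm = 64.9 + 41·(11 − 16.4)/22 = 54.8°C ✓; 3' end TGC has 2 G/C ✓; length 22, outside 23–24 ✗ — fails.
Candidate 4 (22 nt, A=7 T=5 G=3 C=7): Tm = 64.9 + 41·(10 − 16.4)/22 = 53.0°C ✓; 3' end CAC has 2 G/C ✓; length 22, outside 23–24 ✗ — fails.

Candidate 1 only.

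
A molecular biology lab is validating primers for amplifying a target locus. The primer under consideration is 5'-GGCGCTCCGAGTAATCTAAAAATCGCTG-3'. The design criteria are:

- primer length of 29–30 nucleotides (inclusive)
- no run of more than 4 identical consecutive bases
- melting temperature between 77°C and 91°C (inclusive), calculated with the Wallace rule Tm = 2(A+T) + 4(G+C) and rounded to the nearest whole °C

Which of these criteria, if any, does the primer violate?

Fails: length, homopolymer run.

Base counts: A=8, T=6, G=7, C=7 (length 28).
length: length 28, outside 29–30 ✗
homopolymer run: longest run = 5, exceeds 4 ✗
Tm: Tm = 2·14 + 4·14 = 84°C ✓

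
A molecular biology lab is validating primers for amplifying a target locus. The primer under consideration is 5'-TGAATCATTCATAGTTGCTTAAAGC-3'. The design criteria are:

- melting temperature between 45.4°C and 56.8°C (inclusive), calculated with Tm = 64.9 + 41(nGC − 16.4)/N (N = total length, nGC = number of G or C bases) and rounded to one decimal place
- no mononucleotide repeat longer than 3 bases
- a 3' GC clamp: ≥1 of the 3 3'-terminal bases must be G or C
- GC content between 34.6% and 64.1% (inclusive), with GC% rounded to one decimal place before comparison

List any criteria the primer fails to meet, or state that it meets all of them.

Fails: GC content.

Base counts: A=8, T=9, G=4, C=4 (length 25).
Tm: Tm = 64.9 + 41·(8 − 16.4)/25 = 51.1°C ✓
homopolymer run: longest run = 3 ✓
GC clamp: 3' end AGC has 2 G/C ✓
GC content: GC 8/25 = 32.0%, outside 34.6–64.1% ✗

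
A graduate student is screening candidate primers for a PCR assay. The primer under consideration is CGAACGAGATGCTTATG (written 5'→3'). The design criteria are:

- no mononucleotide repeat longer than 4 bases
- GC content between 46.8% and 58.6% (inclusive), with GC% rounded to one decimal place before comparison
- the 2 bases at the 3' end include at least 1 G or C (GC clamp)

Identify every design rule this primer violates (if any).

Base counts: A=5, T=4, G=5, C=3 (length 17).
homopolymer run: longest run = 2 ✓
GC content: GC 8/17 = 47.1% ✓
GC clamp: 3' end TG has 1 G/C ✓

Meets all criteria.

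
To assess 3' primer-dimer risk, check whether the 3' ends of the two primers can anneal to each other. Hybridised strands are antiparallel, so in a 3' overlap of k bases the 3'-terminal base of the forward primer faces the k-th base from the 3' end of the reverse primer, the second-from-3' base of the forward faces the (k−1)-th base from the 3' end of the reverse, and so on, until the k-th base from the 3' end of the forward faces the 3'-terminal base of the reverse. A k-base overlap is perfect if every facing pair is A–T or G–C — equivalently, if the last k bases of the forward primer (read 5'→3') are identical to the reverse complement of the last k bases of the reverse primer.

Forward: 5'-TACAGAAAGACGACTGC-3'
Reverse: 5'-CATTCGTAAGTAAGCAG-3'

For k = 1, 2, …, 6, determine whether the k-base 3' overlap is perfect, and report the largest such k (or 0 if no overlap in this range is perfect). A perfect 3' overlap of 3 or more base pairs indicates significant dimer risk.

Longest perfect overlap: 4 complementary base pairs; significant dimer risk (threshold 3).

Last 6 bases (5'→3') — forward …GACTGC, reverse …AAGCAG.
Reverse complement of the reverse primer's last 6 bases: CTGCTT; its first k bases are the reverse complement of the reverse primer's last k bases, so a perfect k-base overlap needs the forward primer's last k bases to equal them.
Comparing (forward last k vs required): k=1: C vs C ✓; k=2: GC vs CT ✗; k=3: TGC vs CTG ✗; k=4: CTGC vs CTGC ✓; k=5: ACTGC vs CTGCT ✗; k=6: GACTGC vs CTGCTT ✗.
Perfect overlaps at k = 1, 4; the largest is 4.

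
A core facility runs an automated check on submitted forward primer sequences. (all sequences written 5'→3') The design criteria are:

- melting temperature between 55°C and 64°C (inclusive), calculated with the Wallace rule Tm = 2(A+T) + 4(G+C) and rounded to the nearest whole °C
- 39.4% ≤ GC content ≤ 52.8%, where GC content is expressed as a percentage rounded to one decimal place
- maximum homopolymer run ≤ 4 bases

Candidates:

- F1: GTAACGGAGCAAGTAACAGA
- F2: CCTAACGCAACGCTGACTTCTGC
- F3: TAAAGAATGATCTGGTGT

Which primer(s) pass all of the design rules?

F1 only.

F1 (20 nt, A=9 T=2 G=6 C=3): Tm = 2·11 + 4·9 = 58°C ✓; GC 9/20 = 45.0% ✓; longest run = 2 ✓ — passes.
F2 (23 nt, A=5 T=5 G=4 C=9): Tm = 2·10 + 4·13 = 72°C, outside 55–64°C ✗; GC 13/23 = 56.5%, outside 39.4–52.8% ✗; longest run = 2 ✓ — fails.
F3 (18 nt, A=6 T=6 G=5 C=1): Tm = 2·12 + 4·6 = 48°C, outside 55–64°C ✗; GC 6/18 = 33.3%, outside 39.4–52.8% ✗; longest run = 3 ✓ — fails.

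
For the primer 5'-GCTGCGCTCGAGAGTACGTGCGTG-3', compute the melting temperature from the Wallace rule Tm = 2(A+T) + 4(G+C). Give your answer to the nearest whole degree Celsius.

Base counts: A=3, T=5, G=10, C=6 (length 24).
Tm = 2·(3+5) + 4·(10+6) = 2·8 + 4·16 = 16 + 64 = 80°C.

80°C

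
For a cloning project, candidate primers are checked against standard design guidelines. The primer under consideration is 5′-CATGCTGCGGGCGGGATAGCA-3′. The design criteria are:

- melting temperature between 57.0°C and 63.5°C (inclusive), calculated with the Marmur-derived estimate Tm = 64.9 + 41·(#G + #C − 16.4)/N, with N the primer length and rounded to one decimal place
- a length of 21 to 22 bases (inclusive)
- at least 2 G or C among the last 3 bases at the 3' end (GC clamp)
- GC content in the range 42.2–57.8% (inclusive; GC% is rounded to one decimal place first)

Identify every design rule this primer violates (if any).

Base counts: A=4, T=3, G=9, C=5 (length 21).
Tm: Tm = 64.9 + 41·(14 − 16.4)/21 = 60.2°C ✓
length: length 21 ✓
GC clamp: 3' end GCA has 2 G/C ✓
GC content: GC 14/21 = 66.7%, outside 42.2–57.8% ✗

Fails: GC content.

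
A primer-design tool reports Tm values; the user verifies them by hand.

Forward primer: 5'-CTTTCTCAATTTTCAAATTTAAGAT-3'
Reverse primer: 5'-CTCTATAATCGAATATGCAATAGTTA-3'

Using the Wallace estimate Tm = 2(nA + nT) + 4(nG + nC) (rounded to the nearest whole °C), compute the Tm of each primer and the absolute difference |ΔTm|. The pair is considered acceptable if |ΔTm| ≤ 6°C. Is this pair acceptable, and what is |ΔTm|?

|ΔTm| = 6°C; the pair is acceptable.

Forward: A=8 T=12 G=1 C=4 → Tm = 2·20 + 4·5 = 60°C.
Reverse: A=10 T=9 G=3 C=4 → Tm = 2·19 + 4·7 = 66°C.
|ΔTm| = |60 − 66| = 6°C, ≤ 6°C.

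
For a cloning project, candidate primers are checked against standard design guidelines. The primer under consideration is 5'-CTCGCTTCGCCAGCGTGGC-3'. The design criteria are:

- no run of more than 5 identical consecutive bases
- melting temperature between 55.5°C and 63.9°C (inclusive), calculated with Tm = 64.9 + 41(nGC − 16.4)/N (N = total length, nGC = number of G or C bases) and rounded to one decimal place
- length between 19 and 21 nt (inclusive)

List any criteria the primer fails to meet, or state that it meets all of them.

Meets all criteria.

Base counts: A=1, T=4, G=6, C=8 (length 19).
homopolymer run: longest run = 2 ✓
Tm: Tm = 64.9 + 41·(14 − 16.4)/19 = 59.7°C ✓
length: length 19 ✓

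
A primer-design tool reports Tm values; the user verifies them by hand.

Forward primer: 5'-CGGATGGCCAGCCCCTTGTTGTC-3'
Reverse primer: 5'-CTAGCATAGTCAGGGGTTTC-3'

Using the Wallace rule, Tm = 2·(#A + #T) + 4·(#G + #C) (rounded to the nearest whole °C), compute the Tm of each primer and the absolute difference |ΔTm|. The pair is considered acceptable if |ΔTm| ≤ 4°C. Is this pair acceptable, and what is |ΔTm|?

Forward: A=2 T=6 G=7 C=8 → Tm = 2·8 + 4·15 = 76°C.
Reverse: A=4 T=6 G=6 C=4 → Tm = 2·10 + 4·10 = 60°C.
|ΔTm| = |76 − 60| = 16°C, > 4°C.

|ΔTm| = 16°C; the pair is not acceptable.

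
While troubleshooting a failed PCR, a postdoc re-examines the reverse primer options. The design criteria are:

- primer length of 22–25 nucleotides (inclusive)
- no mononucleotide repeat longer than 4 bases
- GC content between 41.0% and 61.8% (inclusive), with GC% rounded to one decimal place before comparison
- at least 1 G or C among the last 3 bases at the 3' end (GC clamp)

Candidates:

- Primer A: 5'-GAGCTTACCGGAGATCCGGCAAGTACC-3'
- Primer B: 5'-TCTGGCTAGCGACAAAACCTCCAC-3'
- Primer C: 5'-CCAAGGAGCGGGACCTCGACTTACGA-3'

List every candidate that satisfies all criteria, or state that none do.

Primer A (27 nt, A=7 T=4 G=8 C=8): length 27, outside 22–25 ✗; longest run = 2 ✓; GC 16/27 = 59.3% ✓; 3' end ACC has 2 G/C ✓ — fails.
Primer B (24 nt, A=7 T=4 G=4 C=9): length 24 ✓; longest run = 4 ✓; GC 13/24 = 54.2% ✓; 3' end CAC has 2 G/C ✓ — passes.
Primer C (26 nt, A=7 T=3 G=8 C=8): length 26, outside 22–25 ✗; longest run = 3 ✓; GC 16/26 = 61.5% ✓; 3' end CGA has 2 G/C ✓ — fails.

Primer B only.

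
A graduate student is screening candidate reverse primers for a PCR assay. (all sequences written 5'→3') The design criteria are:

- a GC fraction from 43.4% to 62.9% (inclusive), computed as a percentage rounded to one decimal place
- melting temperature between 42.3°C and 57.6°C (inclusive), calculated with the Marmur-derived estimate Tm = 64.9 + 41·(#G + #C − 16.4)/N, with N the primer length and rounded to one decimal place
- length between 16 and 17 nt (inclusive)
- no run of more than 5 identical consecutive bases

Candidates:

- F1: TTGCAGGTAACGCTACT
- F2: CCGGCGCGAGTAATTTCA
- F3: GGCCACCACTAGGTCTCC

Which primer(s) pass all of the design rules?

F1 (17 nt, A=4 T=5 G=4 C=4): GC 8/17 = 47.1% ✓; Tm = 64.9 + 41·(8 − 16.4)/17 = 44.6°C ✓; length 17 ✓; longest run = 2 ✓ — passes.
F2 (18 nt, A=4 T=4 G=5 C=5): GC 10/18 = 55.6% ✓; Tm = 64.9 + 41·(10 − 16.4)/18 = 50.3°C ✓; length 18, outside 16–17 ✗; longest run = 3 ✓ — fails.
F3 (18 nt, A=3 T=3 G=4 C=8): GC 12/18 = 66.7%, outside 43.4–62.9% ✗; Tm = 64.9 + 41·(12 − 16.4)/18 = 54.9°C ✓; length 18, outside 16–17 ✗; longest run = 2 ✓ — fails.

F1 only.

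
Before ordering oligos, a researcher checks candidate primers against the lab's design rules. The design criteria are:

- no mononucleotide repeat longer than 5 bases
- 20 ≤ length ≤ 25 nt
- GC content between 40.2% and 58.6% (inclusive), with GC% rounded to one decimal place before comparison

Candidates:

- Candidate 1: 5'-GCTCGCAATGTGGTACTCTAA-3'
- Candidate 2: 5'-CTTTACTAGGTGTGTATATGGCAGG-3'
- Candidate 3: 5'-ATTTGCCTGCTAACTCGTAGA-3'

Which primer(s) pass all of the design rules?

Candidate 1 (21 nt, A=5 T=6 G=5 C=5): longest run = 2 ✓; length 21 ✓; GC 10/21 = 47.6% ✓ — passes.
Candidate 2 (25 nt, A=5 T=9 G=8 C=3): longest run = 3 ✓; length 25 ✓; GC 11/25 = 44.0% ✓ — passes.
Candidate 3 (21 nt, A=5 T=7 G=4 C=5): longest run = 3 ✓; length 21 ✓; GC 9/21 = 42.9% ✓ — passes.

Candidate 1, Candidate 2 and Candidate 3.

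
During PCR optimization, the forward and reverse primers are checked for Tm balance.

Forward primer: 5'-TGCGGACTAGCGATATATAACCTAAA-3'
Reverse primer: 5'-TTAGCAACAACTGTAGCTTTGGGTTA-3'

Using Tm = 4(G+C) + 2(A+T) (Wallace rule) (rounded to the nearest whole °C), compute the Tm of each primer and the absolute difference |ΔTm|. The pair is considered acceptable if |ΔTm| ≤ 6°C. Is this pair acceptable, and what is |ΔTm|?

Forward: A=10 T=6 G=5 C=5 → Tm = 2·16 + 4·10 = 72°C.
Reverse: A=7 T=9 G=6 C=4 → Tm = 2·16 + 4·10 = 72°C.
|ΔTm| = |72 − 72| = 0°C, ≤ 6°C.

|ΔTm| = 0°C; the pair is acceptable.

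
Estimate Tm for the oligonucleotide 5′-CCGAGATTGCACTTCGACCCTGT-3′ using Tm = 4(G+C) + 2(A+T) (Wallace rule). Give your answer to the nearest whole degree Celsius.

Base counts: A=4, T=6, G=5, C=8 (length 23).
Tm = 2·(4+6) + 4·(5+8) = 2·10 + 4·13 = 20 + 52 = 72°C.

72°C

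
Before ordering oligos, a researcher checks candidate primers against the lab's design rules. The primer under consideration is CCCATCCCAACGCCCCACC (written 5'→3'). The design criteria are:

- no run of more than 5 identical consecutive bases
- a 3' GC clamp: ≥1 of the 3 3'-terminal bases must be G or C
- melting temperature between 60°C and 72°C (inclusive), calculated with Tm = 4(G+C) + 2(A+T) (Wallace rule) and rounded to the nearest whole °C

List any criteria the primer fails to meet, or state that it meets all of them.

Meets all criteria.

Base counts: A=4, T=1, G=1, C=13 (length 19).
homopolymer run: longest run = 4 ✓
GC clamp: 3' end ACC has 2 G/C ✓
Tm: Tm = 2·5 + 4·14 = 66°C ✓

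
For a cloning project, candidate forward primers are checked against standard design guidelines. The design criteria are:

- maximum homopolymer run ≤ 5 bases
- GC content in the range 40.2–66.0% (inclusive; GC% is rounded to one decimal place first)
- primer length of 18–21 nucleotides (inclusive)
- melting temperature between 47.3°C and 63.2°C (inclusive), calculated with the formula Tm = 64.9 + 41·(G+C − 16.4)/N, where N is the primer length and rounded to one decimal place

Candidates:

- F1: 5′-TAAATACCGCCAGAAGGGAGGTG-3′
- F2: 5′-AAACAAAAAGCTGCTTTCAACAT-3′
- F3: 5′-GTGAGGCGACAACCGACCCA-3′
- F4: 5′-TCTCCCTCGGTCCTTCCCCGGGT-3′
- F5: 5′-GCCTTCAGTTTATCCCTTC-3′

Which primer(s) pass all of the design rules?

F3 and F5.

F1 (23 nt, A=8 T=3 G=8 C=4): longest run = 3 ✓; GC 12/23 = 52.2% ✓; length 23, outside 18–21 ✗; Tm = 64.9 + 41·(12 − 16.4)/23 = 57.1°C ✓ — fails.
F2 (23 nt, A=11 T=5 G=2 C=5): longest run = 5 ✓; GC 7/23 = 30.4%, outside 40.2–66.0% ✗; length 23, outside 18–21 ✗; Tm = 64.9 + 41·(7 − 16.4)/23 = 48.1°C ✓ — fails.
F3 (20 nt, A=6 T=1 G=6 C=7): longest run = 3 ✓; GC 13/20 = 65.0% ✓; length 20 ✓; Tm = 64.9 + 41·(13 − 16.4)/20 = 57.9°C ✓ — passes.
F4 (23 nt, A=0 T=7 G=5 C=11): longest run = 4 ✓; GC 16/23 = 69.6%, outside 40.2–66.0% ✗; length 23, outside 18–21 ✗; Tm = 64.9 + 41·(16 − 16.4)/23 = 64.2°C, outside 47.3–63.2°C ✗ — fails.
F5 (19 nt, A=2 T=8 G=2 C=7): longest run = 3 ✓; GC 9/19 = 47.4% ✓; length 19 ✓; Tm = 64.9 + 41·(9 − 16.4)/19 = 48.9°C ✓ — passes.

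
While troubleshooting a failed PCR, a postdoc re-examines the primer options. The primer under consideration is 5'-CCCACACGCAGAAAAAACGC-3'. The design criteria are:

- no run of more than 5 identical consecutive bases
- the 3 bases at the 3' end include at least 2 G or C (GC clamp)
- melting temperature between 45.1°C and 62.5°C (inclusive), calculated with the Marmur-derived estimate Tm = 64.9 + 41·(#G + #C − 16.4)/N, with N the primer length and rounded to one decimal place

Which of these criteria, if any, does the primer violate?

Base counts: A=9, T=0, G=3, C=8 (length 20).
homopolymer run: longest run = 6, exceeds 5 ✗
GC clamp: 3' end CGC has 3 G/C ✓
Tm: Tm = 64.9 + 41·(11 − 16.4)/20 = 53.8°C ✓

Fails: homopolymer run.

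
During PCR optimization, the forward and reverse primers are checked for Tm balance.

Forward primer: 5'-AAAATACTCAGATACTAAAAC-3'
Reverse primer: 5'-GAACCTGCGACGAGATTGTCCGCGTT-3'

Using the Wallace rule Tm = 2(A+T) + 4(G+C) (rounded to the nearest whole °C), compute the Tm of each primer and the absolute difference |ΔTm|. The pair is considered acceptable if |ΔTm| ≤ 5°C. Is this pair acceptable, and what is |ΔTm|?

|ΔTm| = 30°C; the pair is not acceptable.

Forward: A=12 T=4 G=1 C=4 → Tm = 2·16 + 4·5 = 52°C.
Reverse: A=5 T=6 G=8 C=7 → Tm = 2·11 + 4·15 = 82°C.
|ΔTm| = |52 − 82| = 30°C, > 5°C.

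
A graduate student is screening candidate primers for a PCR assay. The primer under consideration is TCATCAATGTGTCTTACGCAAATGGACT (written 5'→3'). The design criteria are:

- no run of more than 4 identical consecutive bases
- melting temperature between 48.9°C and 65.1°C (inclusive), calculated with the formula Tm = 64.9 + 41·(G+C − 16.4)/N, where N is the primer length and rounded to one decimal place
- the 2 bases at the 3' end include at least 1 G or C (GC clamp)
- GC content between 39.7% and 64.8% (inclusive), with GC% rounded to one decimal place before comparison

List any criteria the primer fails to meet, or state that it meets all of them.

Fails: GC content.

Base counts: A=8, T=9, G=5, C=6 (length 28).
homopolymer run: longest run = 3 ✓
Tm: Tm = 64.9 + 41·(11 − 16.4)/28 = 57.0°C ✓
GC clamp: 3' end CT has 1 G/C ✓
GC content: GC 11/28 = 39.3%, outside 39.7–64.8% ✗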